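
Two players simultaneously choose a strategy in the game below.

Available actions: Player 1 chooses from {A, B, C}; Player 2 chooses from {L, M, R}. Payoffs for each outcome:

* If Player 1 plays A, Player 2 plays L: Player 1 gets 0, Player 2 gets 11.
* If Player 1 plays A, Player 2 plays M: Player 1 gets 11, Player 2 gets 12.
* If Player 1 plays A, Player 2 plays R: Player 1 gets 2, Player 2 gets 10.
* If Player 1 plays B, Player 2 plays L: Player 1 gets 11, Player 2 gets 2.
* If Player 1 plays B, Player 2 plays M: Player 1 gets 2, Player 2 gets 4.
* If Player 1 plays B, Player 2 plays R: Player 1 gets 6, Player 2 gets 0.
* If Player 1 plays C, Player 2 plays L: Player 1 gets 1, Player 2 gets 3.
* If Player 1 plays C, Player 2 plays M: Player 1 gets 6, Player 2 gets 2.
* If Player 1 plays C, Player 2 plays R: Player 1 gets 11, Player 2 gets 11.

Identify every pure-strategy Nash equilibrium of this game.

(A, M); (C, R)

For each strategy profile, look for a profitable unilateral deviation.
(A, L): Player 1 can switch to B (0 → 11). Not NE.
(A, M): Player 1 gets 11, best alternative 6; Player 2 gets 12, best alternative 11. No profitable deviation — NE.
(A, R): Player 1 can switch to B (2 → 6). Not NE.
(B, L): Player 2 can switch to M (2 → 4). Not NE.
(B, M): Player 1 can switch to A (2 → 11). Not NE.
(B, R): Player 1 can switch to C (6 → 11). Not NE.
(C, L): Player 1 can switch to B (1 → 11). Not NE.
(C, M): Player 1 can switch to A (6 → 11). Not NE.
(C, R): Player 1 gets 11, best alternative 6; Player 2 gets 11, best alternative 3. No profitable deviation — NE.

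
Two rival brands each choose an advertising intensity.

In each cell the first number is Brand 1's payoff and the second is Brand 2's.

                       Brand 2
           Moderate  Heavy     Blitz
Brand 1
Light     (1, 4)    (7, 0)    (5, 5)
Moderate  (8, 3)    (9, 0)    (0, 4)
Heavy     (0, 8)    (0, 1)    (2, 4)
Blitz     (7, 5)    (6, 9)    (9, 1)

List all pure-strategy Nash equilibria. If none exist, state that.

none

Brand 1 against Moderate: payoffs 1, 8, 0, 7 → best response Moderate.
Brand 1 against Heavy: payoffs 7, 9, 0, 6 → best response Moderate.
Brand 1 against Blitz: payoffs 5, 0, 2, 9 → best response Blitz.
Brand 2 against Light: payoffs 4, 0, 5 → best response Blitz.
Brand 2 against Moderate: payoffs 3, 0, 4 → best response Blitz.
Brand 2 against Heavy: payoffs 8, 1, 4 → best response Moderate.
Brand 2 against Blitz: payoffs 5, 9, 1 → best response Heavy.
No profile is a mutual best response for all players.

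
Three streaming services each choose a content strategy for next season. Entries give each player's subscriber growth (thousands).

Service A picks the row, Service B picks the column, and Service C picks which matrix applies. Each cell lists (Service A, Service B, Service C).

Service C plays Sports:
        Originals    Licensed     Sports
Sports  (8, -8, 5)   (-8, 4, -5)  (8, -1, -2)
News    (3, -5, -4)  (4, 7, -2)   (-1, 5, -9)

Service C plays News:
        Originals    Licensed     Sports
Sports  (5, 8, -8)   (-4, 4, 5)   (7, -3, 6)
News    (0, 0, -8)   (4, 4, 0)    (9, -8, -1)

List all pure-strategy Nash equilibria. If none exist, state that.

(Sports, Originals, Sports): Service B can switch to Licensed (-8 → 4). Not NE.
(Sports, Originals, News): Service C can switch to Sports (-8 → 5). Not NE.
(Sports, Licensed, Sports): Service A can switch to News (-8 → 4). Not NE.
(Sports, Licensed, News): Service A can switch to News (-4 → 4). Not NE.
(Sports, Sports, Sports): Service B can switch to Licensed (-1 → 4). Not NE.
(Sports, Sports, News): Service A can switch to News (7 → 9). Not NE.
(News, Originals, Sports): Service A can switch to Sports (3 → 8). Not NE.
(News, Originals, News): Service A can switch to Sports (0 → 5). Not NE.
(News, Licensed, Sports): Service C can switch to News (-2 → 0). Not NE.
(News, Licensed, News): Service A gets 4, best alternative -4; Service B gets 4, best alternative 0; Service C gets 0, best alternative -2. No profitable deviation — NE.
(News, Sports, Sports): Service A can switch to Sports (-1 → 8). Not NE.
(The remaining 1 profile has a profitable deviation by the same check.)

The unique pure-strategy Nash equilibrium is (News, Licensed, News).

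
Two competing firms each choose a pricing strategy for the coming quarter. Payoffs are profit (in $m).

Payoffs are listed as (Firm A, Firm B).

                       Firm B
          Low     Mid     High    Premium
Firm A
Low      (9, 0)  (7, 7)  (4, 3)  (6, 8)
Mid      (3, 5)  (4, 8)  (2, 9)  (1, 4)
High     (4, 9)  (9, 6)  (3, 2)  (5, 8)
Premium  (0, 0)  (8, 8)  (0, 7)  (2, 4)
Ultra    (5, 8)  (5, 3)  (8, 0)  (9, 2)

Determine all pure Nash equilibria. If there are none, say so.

There is no pure-strategy Nash equilibrium.

Firm A against Low: payoffs 9, 3, 4, 0, 5 → best response Low.
Firm A against Mid: payoffs 7, 4, 9, 8, 5 → best response High.
Firm A against High: payoffs 4, 2, 3, 0, 8 → best response Ultra.
Firm A against Premium: payoffs 6, 1, 5, 2, 9 → best response Ultra.
Firm B against Low: payoffs 0, 7, 3, 8 → best response Premium.
Firm B against Mid: payoffs 5, 8, 9, 4 → best response High.
Firm B against High: payoffs 9, 6, 2, 8 → best response Low.
Firm B against Premium: payoffs 0, 8, 7, 4 → best response Mid.
Firm B against Ultra: payoffs 8, 3, 0, 2 → best response Low.
No profile is a mutual best response for all players.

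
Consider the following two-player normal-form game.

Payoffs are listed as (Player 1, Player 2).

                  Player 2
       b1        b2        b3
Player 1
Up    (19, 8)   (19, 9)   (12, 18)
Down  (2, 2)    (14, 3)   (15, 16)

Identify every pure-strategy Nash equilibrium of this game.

For each strategy profile, look for a profitable unilateral deviation.
(Up, b1): Player 2 can switch to b2 (8 → 9). Not NE.
(Up, b2): Player 2 can switch to b3 (9 → 18). Not NE.
(Up, b3): Player 1 can switch to Down (12 → 15). Not NE.
(Down, b1): Player 1 can switch to Up (2 → 19). Not NE.
(Down, b2): Player 1 can switch to Up (14 → 19). Not NE.
(Down, b3): Player 1 gets 15, best alternative 12; Player 2 gets 16, best alternative 3. No profitable deviation — NE.

The unique pure-strategy Nash equilibrium is (Down, b3).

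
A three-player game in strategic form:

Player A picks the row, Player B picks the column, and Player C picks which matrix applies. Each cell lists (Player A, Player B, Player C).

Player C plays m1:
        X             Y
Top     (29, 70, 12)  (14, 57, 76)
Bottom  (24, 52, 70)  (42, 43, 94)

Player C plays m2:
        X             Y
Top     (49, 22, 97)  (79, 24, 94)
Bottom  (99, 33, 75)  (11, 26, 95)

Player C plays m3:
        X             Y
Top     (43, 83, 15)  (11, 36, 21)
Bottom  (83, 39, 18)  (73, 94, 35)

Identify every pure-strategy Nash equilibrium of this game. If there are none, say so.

Player A against (X, m1): payoffs 29, 24 → best response Top.
Player A against (X, m2): payoffs 49, 99 → best response Bottom.
Player A against (X, m3): payoffs 43, 83 → best response Bottom.
Player A against (Y, m1): payoffs 14, 42 → best response Bottom.
Player A against (Y, m2): payoffs 79, 11 → best response Top.
Player A against (Y, m3): payoffs 11, 73 → best response Bottom.
Player B against (Top, m1): payoffs 70, 57 → best response X.
Player B against (Top, m2): payoffs 22, 24 → best response Y.
Player B against (Top, m3): payoffs 83, 36 → best response X.
Player B against (Bottom, m1): payoffs 52, 43 → best response X.
Player B against (Bottom, m2): payoffs 33, 26 → best response X.
Player B against (Bottom, m3): payoffs 39, 94 → best response Y.
Player C against (Top, X): payoffs 12, 97, 15 → best response m2.
Player C against (Top, Y): payoffs 76, 94, 21 → best response m2.
Player C against (Bottom, X): payoffs 70, 75, 18 → best response m2.
Player C against (Bottom, Y): payoffs 94, 95, 35 → best response m2.
Mutual best responses: (Top, Y, m2); (Bottom, X, m2).

Pure-strategy Nash equilibria: (Top, Y, m2) and (Bottom, X, m2)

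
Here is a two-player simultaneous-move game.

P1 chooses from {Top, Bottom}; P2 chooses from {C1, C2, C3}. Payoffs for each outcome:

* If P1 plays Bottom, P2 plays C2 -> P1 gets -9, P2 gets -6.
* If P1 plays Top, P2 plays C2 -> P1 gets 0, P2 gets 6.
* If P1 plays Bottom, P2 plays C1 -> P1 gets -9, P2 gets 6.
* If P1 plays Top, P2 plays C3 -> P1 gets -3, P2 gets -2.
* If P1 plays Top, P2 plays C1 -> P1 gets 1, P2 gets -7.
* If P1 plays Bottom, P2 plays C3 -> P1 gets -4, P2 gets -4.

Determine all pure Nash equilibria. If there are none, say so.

(Top, C1): P2 can switch to C2 (-7 → 6). Not NE.
(Top, C2): P1 gets 0, best alternative -9; P2 gets 6, best alternative -2. No profitable deviation — NE.
(Top, C3): P2 can switch to C2 (-2 → 6). Not NE.
(Bottom, C1): P1 can switch to Top (-9 → 1). Not NE.
(Bottom, C2): P1 can switch to Top (-9 → 0). Not NE.
(Bottom, C3): P1 can switch to Top (-4 → -3). Not NE.

(Top, C2)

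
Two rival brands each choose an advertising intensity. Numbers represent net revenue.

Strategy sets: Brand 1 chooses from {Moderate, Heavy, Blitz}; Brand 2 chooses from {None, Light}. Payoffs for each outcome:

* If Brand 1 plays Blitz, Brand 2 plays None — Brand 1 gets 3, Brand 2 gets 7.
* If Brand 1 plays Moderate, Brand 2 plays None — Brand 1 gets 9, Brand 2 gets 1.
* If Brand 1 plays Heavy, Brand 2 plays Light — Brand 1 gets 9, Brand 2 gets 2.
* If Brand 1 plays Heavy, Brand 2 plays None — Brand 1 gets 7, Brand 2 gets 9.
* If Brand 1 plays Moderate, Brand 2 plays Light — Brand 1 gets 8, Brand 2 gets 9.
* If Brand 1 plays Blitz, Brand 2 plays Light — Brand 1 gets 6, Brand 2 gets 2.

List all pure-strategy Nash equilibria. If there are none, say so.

There is no pure-strategy Nash equilibrium.

Brand 1 against None: payoffs 9, 7, 3 → best response Moderate.
Brand 1 against Light: payoffs 8, 9, 6 → best response Heavy.
Brand 2 against Moderate: payoffs 1, 9 → best response Light.
Brand 2 against Heavy: payoffs 9, 2 → best response None.
Brand 2 against Blitz: payoffs 7, 2 → best response None.
No profile is a mutual best response for all players.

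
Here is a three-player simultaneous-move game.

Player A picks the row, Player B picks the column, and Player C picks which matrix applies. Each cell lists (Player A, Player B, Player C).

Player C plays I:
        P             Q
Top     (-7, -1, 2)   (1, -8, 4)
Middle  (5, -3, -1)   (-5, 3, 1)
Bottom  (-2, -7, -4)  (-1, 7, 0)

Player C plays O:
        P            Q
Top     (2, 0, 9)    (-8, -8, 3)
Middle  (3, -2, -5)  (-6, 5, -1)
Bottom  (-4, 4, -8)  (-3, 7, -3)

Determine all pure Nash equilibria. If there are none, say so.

No pure-strategy Nash equilibrium.

Player A against (P, I): payoffs -7, 5, -2 → best response Middle.
Player A against (P, O): payoffs 2, 3, -4 → best response Middle.
Player A against (Q, I): payoffs 1, -5, -1 → best response Top.
Player A against (Q, O): payoffs -8, -6, -3 → best response Bottom.
Player B against (Top, I): payoffs -1, -8 → best response P.
Player B against (Top, O): payoffs 0, -8 → best response P.
Player B against (Middle, I): payoffs -3, 3 → best response Q.
Player B against (Middle, O): payoffs -2, 5 → best response Q.
Player B against (Bottom, I): payoffs -7, 7 → best response Q.
Player B against (Bottom, O): payoffs 4, 7 → best response Q.
Player C against (Top, P): payoffs 2, 9 → best response O.
Player C against (Top, Q): payoffs 4, 3 → best response I.
Player C against (Middle, P): payoffs -1, -5 → best response I.
Player C against (Middle, Q): payoffs 1, -1 → best response I.
Player C against (Bottom, P): payoffs -4, -8 → best response I.
Player C against (Bottom, Q): payoffs 0, -3 → best response I.
No profile is a mutual best response for all players.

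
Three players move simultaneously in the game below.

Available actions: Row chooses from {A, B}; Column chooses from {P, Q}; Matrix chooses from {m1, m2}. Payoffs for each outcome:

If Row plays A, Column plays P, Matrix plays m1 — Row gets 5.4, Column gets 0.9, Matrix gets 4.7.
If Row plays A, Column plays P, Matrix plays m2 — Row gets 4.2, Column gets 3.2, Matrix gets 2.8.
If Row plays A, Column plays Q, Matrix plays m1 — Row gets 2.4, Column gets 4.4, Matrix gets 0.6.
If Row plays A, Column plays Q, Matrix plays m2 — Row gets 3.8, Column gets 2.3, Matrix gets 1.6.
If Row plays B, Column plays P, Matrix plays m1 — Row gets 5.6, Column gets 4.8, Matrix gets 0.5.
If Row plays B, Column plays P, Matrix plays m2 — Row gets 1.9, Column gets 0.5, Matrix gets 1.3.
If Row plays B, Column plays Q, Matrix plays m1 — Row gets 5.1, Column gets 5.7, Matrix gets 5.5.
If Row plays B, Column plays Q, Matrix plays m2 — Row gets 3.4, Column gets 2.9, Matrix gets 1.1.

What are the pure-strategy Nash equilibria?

For each strategy profile, look for a profitable unilateral deviation.
(A, P, m1): Row can switch to B (5.4 → 5.6). Not NE.
(A, P, m2): Matrix can switch to m1 (2.8 → 4.7). Not NE.
(A, Q, m1): Row can switch to B (2.4 → 5.1). Not NE.
(A, Q, m2): Column can switch to P (2.3 → 3.2). Not NE.
(B, P, m1): Column can switch to Q (4.8 → 5.7). Not NE.
(B, P, m2): Row can switch to A (1.9 → 4.2). Not NE.
(B, Q, m1): Row gets 5.1, best alternative 2.4; Column gets 5.7, best alternative 4.8; Matrix gets 5.5, best alternative 1.1. No profitable deviation — NE.
(B, Q, m2): Row can switch to A (3.4 → 3.8). Not NE.

(B, Q, m1)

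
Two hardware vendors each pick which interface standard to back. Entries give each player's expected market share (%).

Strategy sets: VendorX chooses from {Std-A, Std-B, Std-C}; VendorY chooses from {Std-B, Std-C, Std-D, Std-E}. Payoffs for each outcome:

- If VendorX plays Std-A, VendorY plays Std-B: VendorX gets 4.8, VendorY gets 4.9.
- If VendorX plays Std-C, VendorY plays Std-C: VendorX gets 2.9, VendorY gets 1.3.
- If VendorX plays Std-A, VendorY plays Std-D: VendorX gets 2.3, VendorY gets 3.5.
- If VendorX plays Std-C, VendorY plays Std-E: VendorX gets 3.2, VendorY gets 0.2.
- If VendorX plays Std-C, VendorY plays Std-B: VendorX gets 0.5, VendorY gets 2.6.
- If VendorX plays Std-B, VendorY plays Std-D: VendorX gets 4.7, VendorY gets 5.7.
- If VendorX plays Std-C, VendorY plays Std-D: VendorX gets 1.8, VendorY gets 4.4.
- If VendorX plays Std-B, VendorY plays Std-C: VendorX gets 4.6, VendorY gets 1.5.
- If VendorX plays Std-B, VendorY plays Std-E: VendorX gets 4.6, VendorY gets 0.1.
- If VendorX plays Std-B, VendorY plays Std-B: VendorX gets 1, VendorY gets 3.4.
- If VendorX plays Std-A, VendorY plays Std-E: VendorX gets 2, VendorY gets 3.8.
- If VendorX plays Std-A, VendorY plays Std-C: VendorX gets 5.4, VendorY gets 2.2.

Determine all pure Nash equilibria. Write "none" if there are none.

Check each profile: it is a Nash equilibrium iff no player can strictly gain by switching unilaterally.
(Std-A, Std-B): VendorX gets 4.8, best alternative 1; VendorY gets 4.9, best alternative 3.8. No profitable deviation — NE.
(Std-A, Std-C): VendorY can switch to Std-B (2.2 → 4.9). Not NE.
(Std-A, Std-D): VendorX can switch to Std-B (2.3 → 4.7). Not NE.
(Std-A, Std-E): VendorX can switch to Std-B (2 → 4.6). Not NE.
(Std-B, Std-B): VendorX can switch to Std-A (1 → 4.8). Not NE.
(Std-B, Std-C): VendorX can switch to Std-A (4.6 → 5.4). Not NE.
(Std-B, Std-D): VendorX gets 4.7, best alternative 2.3; VendorY gets 5.7, best alternative 3.4. No profitable deviation — NE.
(Std-B, Std-E): VendorY can switch to Std-B (0.1 → 3.4). Not NE.
(Std-C, Std-B): VendorX can switch to Std-A (0.5 → 4.8). Not NE.
(Std-C, Std-C): VendorX can switch to Std-A (2.9 → 5.4). Not NE.
(The remaining 2 profiles each have a profitable deviation by the same check.)

The pure Nash equilibria are (Std-A, Std-B); (Std-B, Std-D).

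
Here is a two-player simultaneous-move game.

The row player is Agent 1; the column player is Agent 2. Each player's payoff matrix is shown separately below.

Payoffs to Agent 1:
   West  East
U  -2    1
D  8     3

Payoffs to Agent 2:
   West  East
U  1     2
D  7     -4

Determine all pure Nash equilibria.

Agent 1 against West: payoffs -2, 8 → best response D.
Agent 1 against East: payoffs 1, 3 → best response D.
Agent 2 against U: payoffs 1, 2 → best response East.
Agent 2 against D: payoffs 7, -4 → best response West.
Mutual best responses: (D, West).

(D, West)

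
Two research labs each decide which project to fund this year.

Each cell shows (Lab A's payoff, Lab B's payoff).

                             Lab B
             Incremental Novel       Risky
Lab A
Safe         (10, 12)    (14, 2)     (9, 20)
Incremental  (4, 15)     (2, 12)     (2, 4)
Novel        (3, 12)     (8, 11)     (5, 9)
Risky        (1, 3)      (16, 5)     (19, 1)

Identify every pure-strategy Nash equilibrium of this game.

Lab A against Incremental: payoffs 10, 4, 3, 1 → best response Safe.
Lab A against Novel: payoffs 14, 2, 8, 16 → best response Risky.
Lab A against Risky: payoffs 9, 2, 5, 19 → best response Risky.
Lab B against Safe: payoffs 12, 2, 20 → best response Risky.
Lab B against Incremental: payoffs 15, 12, 4 → best response Incremental.
Lab B against Novel: payoffs 12, 11, 9 → best response Incremental.
Lab B against Risky: payoffs 3, 5, 1 → best response Novel.
Mutual best responses: (Risky, Novel).

(Risky, Novel)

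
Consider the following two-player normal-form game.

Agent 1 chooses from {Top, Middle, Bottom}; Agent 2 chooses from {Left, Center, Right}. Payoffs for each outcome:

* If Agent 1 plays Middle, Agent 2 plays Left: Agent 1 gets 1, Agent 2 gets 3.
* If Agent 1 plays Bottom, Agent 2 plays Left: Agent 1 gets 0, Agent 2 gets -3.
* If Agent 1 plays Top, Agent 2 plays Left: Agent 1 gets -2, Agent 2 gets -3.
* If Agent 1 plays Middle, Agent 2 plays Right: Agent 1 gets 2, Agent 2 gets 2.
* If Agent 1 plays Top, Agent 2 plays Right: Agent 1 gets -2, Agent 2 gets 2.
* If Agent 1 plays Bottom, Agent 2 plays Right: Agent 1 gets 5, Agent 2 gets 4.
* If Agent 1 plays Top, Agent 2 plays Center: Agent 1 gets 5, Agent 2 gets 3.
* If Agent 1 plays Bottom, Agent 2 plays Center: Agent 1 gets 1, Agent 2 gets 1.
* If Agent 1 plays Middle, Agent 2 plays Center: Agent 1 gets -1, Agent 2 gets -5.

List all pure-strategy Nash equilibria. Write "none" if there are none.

The pure Nash equilibria are (Top, Center); (Middle, Left); (Bottom, Right).

For each strategy profile, look for a profitable unilateral deviation.
(Top, Left): Agent 1 can switch to Middle (-2 → 1). Not NE.
(Top, Center): Agent 1 gets 5, best alternative 1; Agent 2 gets 3, best alternative 2. No profitable deviation — NE.
(Top, Right): Agent 1 can switch to Middle (-2 → 2). Not NE.
(Middle, Left): Agent 1 gets 1, best alternative 0; Agent 2 gets 3, best alternative 2. No profitable deviation — NE.
(Middle, Center): Agent 1 can switch to Top (-1 → 5). Not NE.
(Middle, Right): Agent 1 can switch to Bottom (2 → 5). Not NE.
(Bottom, Left): Agent 1 can switch to Middle (0 → 1). Not NE.
(Bottom, Center): Agent 1 can switch to Top (1 → 5). Not NE.
(Bottom, Right): Agent 1 gets 5, best alternative 2; Agent 2 gets 4, best alternative 1. No profitable deviation — NE.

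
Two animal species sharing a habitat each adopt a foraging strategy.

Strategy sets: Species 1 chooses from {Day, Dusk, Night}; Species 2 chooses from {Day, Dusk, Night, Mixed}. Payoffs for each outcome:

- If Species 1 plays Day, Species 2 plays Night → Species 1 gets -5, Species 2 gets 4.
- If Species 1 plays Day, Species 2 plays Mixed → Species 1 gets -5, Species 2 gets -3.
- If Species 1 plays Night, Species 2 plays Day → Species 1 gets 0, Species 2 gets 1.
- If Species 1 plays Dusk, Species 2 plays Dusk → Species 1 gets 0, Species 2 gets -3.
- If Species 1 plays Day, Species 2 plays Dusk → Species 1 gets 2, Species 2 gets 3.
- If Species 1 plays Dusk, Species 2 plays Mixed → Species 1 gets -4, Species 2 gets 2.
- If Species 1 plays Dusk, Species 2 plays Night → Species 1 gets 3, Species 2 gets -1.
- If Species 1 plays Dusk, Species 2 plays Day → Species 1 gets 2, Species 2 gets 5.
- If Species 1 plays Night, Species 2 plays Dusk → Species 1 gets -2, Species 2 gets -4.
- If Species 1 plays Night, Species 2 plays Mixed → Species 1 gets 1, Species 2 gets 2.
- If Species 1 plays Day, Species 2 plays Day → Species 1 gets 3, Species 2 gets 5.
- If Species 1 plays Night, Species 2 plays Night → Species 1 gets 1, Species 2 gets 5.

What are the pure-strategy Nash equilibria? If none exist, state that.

Species 1 against Day: payoffs 3, 2, 0 → best response Day.
Species 1 against Dusk: payoffs 2, 0, -2 → best response Day.
Species 1 against Night: payoffs -5, 3, 1 → best response Dusk.
Species 1 against Mixed: payoffs -5, -4, 1 → best response Night.
Species 2 against Day: payoffs 5, 3, 4, -3 → best response Day.
Species 2 against Dusk: payoffs 5, -3, -1, 2 → best response Day.
Species 2 against Night: payoffs 1, -4, 5, 2 → best response Night.
Mutual best responses: (Day, Day).

The unique pure-strategy Nash equilibrium is (Day, Day).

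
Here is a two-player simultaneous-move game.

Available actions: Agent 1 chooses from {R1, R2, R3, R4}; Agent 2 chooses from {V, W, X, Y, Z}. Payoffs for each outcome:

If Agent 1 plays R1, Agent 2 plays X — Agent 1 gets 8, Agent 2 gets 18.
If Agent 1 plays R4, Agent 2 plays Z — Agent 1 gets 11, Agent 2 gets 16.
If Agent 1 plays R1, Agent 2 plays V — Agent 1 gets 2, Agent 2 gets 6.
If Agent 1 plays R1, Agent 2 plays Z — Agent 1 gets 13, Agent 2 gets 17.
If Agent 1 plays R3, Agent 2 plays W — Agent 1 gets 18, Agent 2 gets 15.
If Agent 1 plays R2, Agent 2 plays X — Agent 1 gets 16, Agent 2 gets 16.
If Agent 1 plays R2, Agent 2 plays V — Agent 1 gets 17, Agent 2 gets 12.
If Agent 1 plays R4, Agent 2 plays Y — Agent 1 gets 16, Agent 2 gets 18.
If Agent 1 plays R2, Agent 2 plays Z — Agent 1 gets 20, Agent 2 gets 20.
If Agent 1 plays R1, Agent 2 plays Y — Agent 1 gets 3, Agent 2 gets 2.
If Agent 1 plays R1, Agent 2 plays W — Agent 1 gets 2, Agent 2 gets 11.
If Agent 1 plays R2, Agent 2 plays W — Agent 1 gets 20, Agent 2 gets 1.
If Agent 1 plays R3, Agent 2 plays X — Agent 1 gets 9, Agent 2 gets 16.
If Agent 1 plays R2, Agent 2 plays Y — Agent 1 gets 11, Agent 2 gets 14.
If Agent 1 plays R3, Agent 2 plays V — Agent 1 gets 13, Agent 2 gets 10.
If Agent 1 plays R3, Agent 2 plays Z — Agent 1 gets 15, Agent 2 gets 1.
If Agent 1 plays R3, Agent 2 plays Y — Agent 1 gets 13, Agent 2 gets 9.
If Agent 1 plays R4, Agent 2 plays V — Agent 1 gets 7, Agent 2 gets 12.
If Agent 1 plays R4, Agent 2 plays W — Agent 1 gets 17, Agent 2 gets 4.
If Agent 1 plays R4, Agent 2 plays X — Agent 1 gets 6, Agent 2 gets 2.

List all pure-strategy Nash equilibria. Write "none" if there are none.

Pure-strategy Nash equilibria: (R2, Z), (R4, Y)

For each player, find the best response to each opponent profile; mutual best responses are the pure NE.
Agent 1 against V: payoffs 2, 17, 13, 7 → best response R2.
Agent 1 against W: payoffs 2, 20, 18, 17 → best response R2.
Agent 1 against X: payoffs 8, 16, 9, 6 → best response R2.
Agent 1 against Y: payoffs 3, 11, 13, 16 → best response R4.
Agent 1 against Z: payoffs 13, 20, 15, 11 → best response R2.
Agent 2 against R1: payoffs 6, 11, 18, 2, 17 → best response X.
Agent 2 against R2: payoffs 12, 1, 16, 14, 20 → best response Z.
Agent 2 against R3: payoffs 10, 15, 16, 9, 1 → best response X.
Agent 2 against R4: payoffs 12, 4, 2, 18, 16 → best response Y.
Mutual best responses: (R2, Z); (R4, Y).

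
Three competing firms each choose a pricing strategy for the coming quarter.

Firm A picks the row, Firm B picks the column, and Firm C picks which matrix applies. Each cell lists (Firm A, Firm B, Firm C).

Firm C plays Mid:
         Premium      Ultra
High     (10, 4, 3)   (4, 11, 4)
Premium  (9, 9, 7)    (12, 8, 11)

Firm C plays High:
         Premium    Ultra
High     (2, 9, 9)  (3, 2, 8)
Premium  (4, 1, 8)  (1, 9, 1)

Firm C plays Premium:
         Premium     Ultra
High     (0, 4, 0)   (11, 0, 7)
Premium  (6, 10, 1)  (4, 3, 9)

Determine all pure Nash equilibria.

There is no pure-strategy Nash equilibrium.

Firm A against (Premium, Mid): payoffs 10, 9 → best response High.
Firm A against (Premium, High): payoffs 2, 4 → best response Premium.
Firm A against (Premium, Premium): payoffs 0, 6 → best response Premium.
Firm A against (Ultra, Mid): payoffs 4, 12 → best response Premium.
Firm A against (Ultra, High): payoffs 3, 1 → best response High.
Firm A against (Ultra, Premium): payoffs 11, 4 → best response High.
Firm B against (High, Mid): payoffs 4, 11 → best response Ultra.
Firm B against (High, High): payoffs 9, 2 → best response Premium.
Firm B against (High, Premium): payoffs 4, 0 → best response Premium.
Firm B against (Premium, Mid): payoffs 9, 8 → best response Premium.
Firm B against (Premium, High): payoffs 1, 9 → best response Ultra.
Firm B against (Premium, Premium): payoffs 10, 3 → best response Premium.
Firm C against (High, Premium): payoffs 3, 9, 0 → best response High.
Firm C against (High, Ultra): payoffs 4, 8, 7 → best response High.
Firm C against (Premium, Premium): payoffs 7, 8, 1 → best response High.
Firm C against (Premium, Ultra): payoffs 11, 1, 9 → best response Mid.
No profile is a mutual best response for all players.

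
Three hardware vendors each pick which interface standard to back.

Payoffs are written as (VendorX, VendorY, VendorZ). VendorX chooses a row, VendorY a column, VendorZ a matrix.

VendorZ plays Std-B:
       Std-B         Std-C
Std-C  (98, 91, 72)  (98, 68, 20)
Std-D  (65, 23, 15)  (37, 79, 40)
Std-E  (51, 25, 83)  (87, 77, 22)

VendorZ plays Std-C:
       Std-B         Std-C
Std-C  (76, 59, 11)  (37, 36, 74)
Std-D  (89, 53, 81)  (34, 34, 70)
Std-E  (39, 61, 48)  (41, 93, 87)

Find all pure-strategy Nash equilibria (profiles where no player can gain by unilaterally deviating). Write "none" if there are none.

Pure-strategy Nash equilibria: (Std-C, Std-B, Std-B); (Std-D, Std-B, Std-C); (Std-E, Std-C, Std-C)

Mark each player's best response to every combination of opponents' strategies; a profile where every player is best-responding is a pure Nash equilibrium.
VendorX against (Std-B, Std-B): payoffs 98, 65, 51 → best response Std-C.
VendorX against (Std-B, Std-C): payoffs 76, 89, 39 → best response Std-D.
VendorX against (Std-C, Std-B): payoffs 98, 37, 87 → best response Std-C.
VendorX against (Std-C, Std-C): payoffs 37, 34, 41 → best response Std-E.
VendorY against (Std-C, Std-B): payoffs 91, 68 → best response Std-B.
VendorY against (Std-C, Std-C): payoffs 59, 36 → best response Std-B.
VendorY against (Std-D, Std-B): payoffs 23, 79 → best response Std-C.
VendorY against (Std-D, Std-C): payoffs 53, 34 → best response Std-B.
VendorY against (Std-E, Std-B): payoffs 25, 77 → best response Std-C.
VendorY against (Std-E, Std-C): payoffs 61, 93 → best response Std-C.
VendorZ against (Std-C, Std-B): payoffs 72, 11 → best response Std-B.
VendorZ against (Std-C, Std-C): payoffs 20, 74 → best response Std-C.
VendorZ against (Std-D, Std-B): payoffs 15, 81 → best response Std-C.
VendorZ against (Std-D, Std-C): payoffs 40, 70 → best response Std-C.
VendorZ against (Std-E, Std-B): payoffs 83, 48 → best response Std-B.
VendorZ against (Std-E, Std-C): payoffs 22, 87 → best response Std-C.
Mutual best responses: (Std-C, Std-B, Std-B); (Std-D, Std-B, Std-C); (Std-E, Std-C, Std-C).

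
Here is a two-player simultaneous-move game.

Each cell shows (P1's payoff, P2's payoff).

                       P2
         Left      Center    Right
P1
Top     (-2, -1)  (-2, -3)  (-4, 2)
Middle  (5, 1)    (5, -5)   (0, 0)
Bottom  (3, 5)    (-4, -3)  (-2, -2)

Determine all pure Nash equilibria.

P1 against Left: payoffs -2, 5, 3 → best response Middle.
P1 against Center: payoffs -2, 5, -4 → best response Middle.
P1 against Right: payoffs -4, 0, -2 → best response Middle.
P2 against Top: payoffs -1, -3, 2 → best response Right.
P2 against Middle: payoffs 1, -5, 0 → best response Left.
P2 against Bottom: payoffs 5, -3, -2 → best response Left.
Mutual best responses: (Middle, Left).

(Middle, Left)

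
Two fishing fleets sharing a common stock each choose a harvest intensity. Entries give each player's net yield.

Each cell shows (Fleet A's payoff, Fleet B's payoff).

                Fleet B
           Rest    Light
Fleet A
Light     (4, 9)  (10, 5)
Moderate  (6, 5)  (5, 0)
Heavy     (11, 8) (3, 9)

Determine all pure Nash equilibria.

No pure-strategy Nash equilibrium.

(Light, Rest): Fleet A can switch to Moderate (4 → 6). Not NE.
(Light, Light): Fleet B can switch to Rest (5 → 9). Not NE.
(Moderate, Rest): Fleet A can switch to Heavy (6 → 11). Not NE.
(Moderate, Light): Fleet A can switch to Light (5 → 10). Not NE.
(Heavy, Rest): Fleet B can switch to Light (8 → 9). Not NE.
(Heavy, Light): Fleet A can switch to Light (3 → 10). Not NE.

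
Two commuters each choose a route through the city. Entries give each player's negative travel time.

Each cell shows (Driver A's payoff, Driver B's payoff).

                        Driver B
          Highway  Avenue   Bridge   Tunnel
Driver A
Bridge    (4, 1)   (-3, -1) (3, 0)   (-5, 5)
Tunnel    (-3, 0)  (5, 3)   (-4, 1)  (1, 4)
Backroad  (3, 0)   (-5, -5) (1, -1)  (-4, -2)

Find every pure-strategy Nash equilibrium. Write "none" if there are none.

(Tunnel, Tunnel)

Check each profile: it is a Nash equilibrium iff no player can strictly gain by switching unilaterally.
(Bridge, Highway): Driver B can switch to Tunnel (1 → 5). Not NE.
(Bridge, Avenue): Driver A can switch to Tunnel (-3 → 5). Not NE.
(Bridge, Bridge): Driver B can switch to Highway (0 → 1). Not NE.
(Bridge, Tunnel): Driver A can switch to Tunnel (-5 → 1). Not NE.
(Tunnel, Highway): Driver A can switch to Bridge (-3 → 4). Not NE.
(Tunnel, Avenue): Driver B can switch to Tunnel (3 → 4). Not NE.
(Tunnel, Bridge): Driver A can switch to Bridge (-4 → 3). Not NE.
(Tunnel, Tunnel): Driver A gets 1, best alternative -4; Driver B gets 4, best alternative 3. No profitable deviation — NE.
(Backroad, Highway): Driver A can switch to Bridge (3 → 4). Not NE.
(Backroad, Avenue): Driver A can switch to Bridge (-5 → -3). Not NE.
(Backroad, Bridge): Driver A can switch to Bridge (1 → 3). Not NE.
(Backroad, Tunnel): Driver A can switch to Tunnel (-4 → 1). Not NE.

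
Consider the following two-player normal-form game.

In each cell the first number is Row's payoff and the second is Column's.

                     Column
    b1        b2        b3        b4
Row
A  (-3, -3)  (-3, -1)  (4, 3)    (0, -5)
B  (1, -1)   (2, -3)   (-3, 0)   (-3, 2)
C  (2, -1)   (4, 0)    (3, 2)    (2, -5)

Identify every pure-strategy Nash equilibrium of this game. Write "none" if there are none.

Row against b1: payoffs -3, 1, 2 → best response C.
Row against b2: payoffs -3, 2, 4 → best response C.
Row against b3: payoffs 4, -3, 3 → best response A.
Row against b4: payoffs 0, -3, 2 → best response C.
Column against A: payoffs -3, -1, 3, -5 → best response b3.
Column against B: payoffs -1, -3, 0, 2 → best response b4.
Column against C: payoffs -1, 0, 2, -5 → best response b3.
Mutual best responses: (A, b3).

Pure NE: (A, b3)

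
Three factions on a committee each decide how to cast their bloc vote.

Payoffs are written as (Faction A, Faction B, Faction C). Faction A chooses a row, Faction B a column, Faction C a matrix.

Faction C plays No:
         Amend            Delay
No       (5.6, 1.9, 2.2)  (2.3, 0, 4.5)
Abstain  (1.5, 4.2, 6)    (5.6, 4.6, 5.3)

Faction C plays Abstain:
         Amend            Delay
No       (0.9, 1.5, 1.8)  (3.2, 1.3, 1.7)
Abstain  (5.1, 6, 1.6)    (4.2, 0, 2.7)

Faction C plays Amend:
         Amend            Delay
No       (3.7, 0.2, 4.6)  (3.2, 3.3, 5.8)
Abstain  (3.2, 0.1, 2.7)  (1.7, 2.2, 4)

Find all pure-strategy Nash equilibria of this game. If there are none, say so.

Faction A against (Amend, No): payoffs 5.6, 1.5 → best response No.
Faction A against (Amend, Abstain): payoffs 0.9, 5.1 → best response Abstain.
Faction A against (Amend, Amend): payoffs 3.7, 3.2 → best response No.
Faction A against (Delay, No): payoffs 2.3, 5.6 → best response Abstain.
Faction A against (Delay, Abstain): payoffs 3.2, 4.2 → best response Abstain.
Faction A against (Delay, Amend): payoffs 3.2, 1.7 → best response No.
Faction B against (No, No): payoffs 1.9, 0 → best response Amend.
Faction B against (No, Abstain): payoffs 1.5, 1.3 → best response Amend.
Faction B against (No, Amend): payoffs 0.2, 3.3 → best response Delay.
Faction B against (Abstain, No): payoffs 4.2, 4.6 → best response Delay.
Faction B against (Abstain, Abstain): payoffs 6, 0 → best response Amend.
Faction B against (Abstain, Amend): payoffs 0.1, 2.2 → best response Delay.
Faction C against (No, Amend): payoffs 2.2, 1.8, 4.6 → best response Amend.
Faction C against (No, Delay): payoffs 4.5, 1.7, 5.8 → best response Amend.
Faction C against (Abstain, Amend): payoffs 6, 1.6, 2.7 → best response No.
Faction C against (Abstain, Delay): payoffs 5.3, 2.7, 4 → best response No.
Mutual best responses: (No, Delay, Amend); (Abstain, Delay, No).

Pure-strategy Nash equilibria: (No, Delay, Amend) and (Abstain, Delay, No)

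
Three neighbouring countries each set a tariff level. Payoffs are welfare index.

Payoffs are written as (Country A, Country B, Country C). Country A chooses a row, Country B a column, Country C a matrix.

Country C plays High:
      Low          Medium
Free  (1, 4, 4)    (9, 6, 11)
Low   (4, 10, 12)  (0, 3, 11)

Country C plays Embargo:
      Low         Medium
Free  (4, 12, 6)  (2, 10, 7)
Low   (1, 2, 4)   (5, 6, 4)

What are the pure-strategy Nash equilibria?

The pure Nash equilibria are (Free, Low, Embargo); (Free, Medium, High); (Low, Low, High).

For each player, find the best response to each opponent profile; mutual best responses are the pure NE.
Country A against (Low, High): payoffs 1, 4 → best response Low.
Country A against (Low, Embargo): payoffs 4, 1 → best response Free.
Country A against (Medium, High): payoffs 9, 0 → best response Free.
Country A against (Medium, Embargo): payoffs 2, 5 → best response Low.
Country B against (Free, High): payoffs 4, 6 → best response Medium.
Country B against (Free, Embargo): payoffs 12, 10 → best response Low.
Country B against (Low, High): payoffs 10, 3 → best response Low.
Country B against (Low, Embargo): payoffs 2, 6 → best response Medium.
Country C against (Free, Low): payoffs 4, 6 → best response Embargo.
Country C against (Free, Medium): payoffs 11, 7 → best response High.
Country C against (Low, Low): payoffs 12, 4 → best response High.
Country C against (Low, Medium): payoffs 11, 4 → best response High.
Mutual best responses: (Free, Low, Embargo); (Free, Medium, High); (Low, Low, High).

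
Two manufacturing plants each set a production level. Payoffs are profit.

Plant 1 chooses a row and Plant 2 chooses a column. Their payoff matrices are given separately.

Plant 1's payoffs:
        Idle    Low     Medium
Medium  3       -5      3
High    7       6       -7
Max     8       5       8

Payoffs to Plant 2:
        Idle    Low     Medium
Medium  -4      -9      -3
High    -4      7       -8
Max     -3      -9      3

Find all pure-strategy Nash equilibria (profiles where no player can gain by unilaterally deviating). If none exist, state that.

(High, Low) and (Max, Medium)

(Medium, Idle): Plant 1 can switch to High (3 → 7). Not NE.
(Medium, Low): Plant 1 can switch to High (-5 → 6). Not NE.
(Medium, Medium): Plant 1 can switch to Max (3 → 8). Not NE.
(High, Idle): Plant 1 can switch to Max (7 → 8). Not NE.
(High, Low): Plant 1 gets 6, best alternative 5; Plant 2 gets 7, best alternative -4. No profitable deviation — NE.
(High, Medium): Plant 1 can switch to Medium (-7 → 3). Not NE.
(Max, Idle): Plant 2 can switch to Medium (-3 → 3). Not NE.
(Max, Low): Plant 1 can switch to High (5 → 6). Not NE.
(Max, Medium): Plant 1 gets 8, best alternative 3; Plant 2 gets 3, best alternative -3. No profitable deviation — NE.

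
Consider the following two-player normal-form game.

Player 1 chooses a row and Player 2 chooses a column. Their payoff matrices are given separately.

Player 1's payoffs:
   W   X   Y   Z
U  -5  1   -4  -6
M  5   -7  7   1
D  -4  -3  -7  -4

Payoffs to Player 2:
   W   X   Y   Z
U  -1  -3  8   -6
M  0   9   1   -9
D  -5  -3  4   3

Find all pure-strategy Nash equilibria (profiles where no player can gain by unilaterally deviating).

none

Player 1 against W: payoffs -5, 5, -4 → best response M.
Player 1 against X: payoffs 1, -7, -3 → best response U.
Player 1 against Y: payoffs -4, 7, -7 → best response M.
Player 1 against Z: payoffs -6, 1, -4 → best response M.
Player 2 against U: payoffs -1, -3, 8, -6 → best response Y.
Player 2 against M: payoffs 0, 9, 1, -9 → best response X.
Player 2 against D: payoffs -5, -3, 4, 3 → best response Y.
No profile is a mutual best response for all players.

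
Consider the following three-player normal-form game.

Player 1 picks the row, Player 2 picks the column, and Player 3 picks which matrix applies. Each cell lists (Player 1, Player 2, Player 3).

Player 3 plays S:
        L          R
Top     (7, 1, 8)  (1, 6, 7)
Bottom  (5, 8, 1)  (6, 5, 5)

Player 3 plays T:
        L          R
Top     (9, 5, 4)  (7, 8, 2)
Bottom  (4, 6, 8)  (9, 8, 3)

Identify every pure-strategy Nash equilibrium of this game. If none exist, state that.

There is no pure-strategy Nash equilibrium.

Player 1 against (L, S): payoffs 7, 5 → best response Top.
Player 1 against (L, T): payoffs 9, 4 → best response Top.
Player 1 against (R, S): payoffs 1, 6 → best response Bottom.
Player 1 against (R, T): payoffs 7, 9 → best response Bottom.
Player 2 against (Top, S): payoffs 1, 6 → best response R.
Player 2 against (Top, T): payoffs 5, 8 → best response R.
Player 2 against (Bottom, S): payoffs 8, 5 → best response L.
Player 2 against (Bottom, T): payoffs 6, 8 → best response R.
Player 3 against (Top, L): payoffs 8, 4 → best response S.
Player 3 against (Top, R): payoffs 7, 2 → best response S.
Player 3 against (Bottom, L): payoffs 1, 8 → best response T.
Player 3 against (Bottom, R): payoffs 5, 3 → best response S.
No profile is a mutual best response for all players.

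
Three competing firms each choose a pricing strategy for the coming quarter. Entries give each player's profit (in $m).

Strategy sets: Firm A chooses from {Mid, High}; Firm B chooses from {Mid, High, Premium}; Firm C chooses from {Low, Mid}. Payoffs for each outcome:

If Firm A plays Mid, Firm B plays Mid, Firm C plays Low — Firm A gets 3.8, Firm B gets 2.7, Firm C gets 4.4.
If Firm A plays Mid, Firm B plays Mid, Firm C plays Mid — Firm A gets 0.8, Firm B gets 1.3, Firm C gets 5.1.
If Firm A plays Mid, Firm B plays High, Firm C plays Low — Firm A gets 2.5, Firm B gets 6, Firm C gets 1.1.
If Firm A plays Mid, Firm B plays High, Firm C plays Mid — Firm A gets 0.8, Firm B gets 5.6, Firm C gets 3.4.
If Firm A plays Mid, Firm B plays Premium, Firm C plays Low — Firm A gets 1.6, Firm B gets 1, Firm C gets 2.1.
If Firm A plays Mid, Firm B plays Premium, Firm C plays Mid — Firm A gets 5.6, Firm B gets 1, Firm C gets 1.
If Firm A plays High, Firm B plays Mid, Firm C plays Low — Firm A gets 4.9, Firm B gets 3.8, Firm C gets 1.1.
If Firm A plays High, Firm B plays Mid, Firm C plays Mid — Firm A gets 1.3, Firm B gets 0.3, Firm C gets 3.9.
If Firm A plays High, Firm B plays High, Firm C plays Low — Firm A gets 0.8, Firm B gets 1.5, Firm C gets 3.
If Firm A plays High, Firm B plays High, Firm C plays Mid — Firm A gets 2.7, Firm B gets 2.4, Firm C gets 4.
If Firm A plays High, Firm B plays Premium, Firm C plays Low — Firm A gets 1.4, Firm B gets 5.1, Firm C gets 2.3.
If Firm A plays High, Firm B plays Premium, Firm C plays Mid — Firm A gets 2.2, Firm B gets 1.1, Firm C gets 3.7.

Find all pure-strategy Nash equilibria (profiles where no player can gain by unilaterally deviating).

(Mid, Mid, Low): Firm A can switch to High (3.8 → 4.9). Not NE.
(Mid, Mid, Mid): Firm A can switch to High (0.8 → 1.3). Not NE.
(Mid, High, Low): Firm C can switch to Mid (1.1 → 3.4). Not NE.
(Mid, High, Mid): Firm A can switch to High (0.8 → 2.7). Not NE.
(Mid, Premium, Low): Firm B can switch to Mid (1 → 2.7). Not NE.
(Mid, Premium, Mid): Firm B can switch to Mid (1 → 1.3). Not NE.
(High, Mid, Low): Firm B can switch to Premium (3.8 → 5.1). Not NE.
(High, Mid, Mid): Firm B can switch to High (0.3 → 2.4). Not NE.
(High, High, Mid): Firm A gets 2.7, best alternative 0.8; Firm B gets 2.4, best alternative 1.1; Firm C gets 4, best alternative 3. No profitable deviation — NE.
(The remaining 3 profiles each have a profitable deviation by the same check.)

Pure NE: (High, High, Mid)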